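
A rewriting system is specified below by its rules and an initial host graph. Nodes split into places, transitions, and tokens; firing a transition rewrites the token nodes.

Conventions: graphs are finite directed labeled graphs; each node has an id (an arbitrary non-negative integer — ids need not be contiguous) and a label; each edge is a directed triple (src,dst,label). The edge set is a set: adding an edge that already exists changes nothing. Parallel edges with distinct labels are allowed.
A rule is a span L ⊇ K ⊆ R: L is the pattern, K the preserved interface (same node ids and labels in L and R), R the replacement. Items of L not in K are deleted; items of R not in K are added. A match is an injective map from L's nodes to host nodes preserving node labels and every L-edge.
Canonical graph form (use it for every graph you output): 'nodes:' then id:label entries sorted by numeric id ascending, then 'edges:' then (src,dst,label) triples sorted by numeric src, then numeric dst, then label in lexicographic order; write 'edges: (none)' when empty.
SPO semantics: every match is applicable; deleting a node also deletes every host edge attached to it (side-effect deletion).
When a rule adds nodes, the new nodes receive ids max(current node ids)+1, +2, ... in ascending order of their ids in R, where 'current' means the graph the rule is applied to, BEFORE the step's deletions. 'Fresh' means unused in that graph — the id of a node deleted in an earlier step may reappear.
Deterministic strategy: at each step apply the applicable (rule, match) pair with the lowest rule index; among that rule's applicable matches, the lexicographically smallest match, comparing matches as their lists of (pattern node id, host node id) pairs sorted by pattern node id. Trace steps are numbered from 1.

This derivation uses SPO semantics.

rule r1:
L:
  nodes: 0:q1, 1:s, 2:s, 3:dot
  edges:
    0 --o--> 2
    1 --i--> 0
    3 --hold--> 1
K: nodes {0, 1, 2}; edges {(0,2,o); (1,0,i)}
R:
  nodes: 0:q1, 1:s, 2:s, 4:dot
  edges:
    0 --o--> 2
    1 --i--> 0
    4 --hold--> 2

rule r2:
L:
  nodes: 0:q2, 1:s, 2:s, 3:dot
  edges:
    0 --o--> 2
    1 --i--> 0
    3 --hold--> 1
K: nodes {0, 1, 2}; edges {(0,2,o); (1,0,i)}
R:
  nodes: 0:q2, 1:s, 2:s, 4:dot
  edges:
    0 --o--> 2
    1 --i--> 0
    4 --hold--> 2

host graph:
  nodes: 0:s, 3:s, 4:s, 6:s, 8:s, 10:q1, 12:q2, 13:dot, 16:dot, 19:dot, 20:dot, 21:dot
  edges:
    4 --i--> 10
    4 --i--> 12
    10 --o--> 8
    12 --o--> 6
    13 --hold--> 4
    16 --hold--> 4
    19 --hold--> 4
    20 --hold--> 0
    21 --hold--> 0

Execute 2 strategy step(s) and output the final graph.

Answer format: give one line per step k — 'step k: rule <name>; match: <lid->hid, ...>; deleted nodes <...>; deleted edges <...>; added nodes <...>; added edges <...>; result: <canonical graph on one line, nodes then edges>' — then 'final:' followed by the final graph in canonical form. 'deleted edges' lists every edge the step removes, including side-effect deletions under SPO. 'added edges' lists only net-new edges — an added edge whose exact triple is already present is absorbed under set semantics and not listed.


step 1: rule r1; match: 0->10, 1->4, 2->8, 3->13; deleted nodes 13; deleted edges (13,4,hold); added nodes 22; added edges (22,8,hold); result: nodes: 0:s, 3:s, 4:s, 6:s, 8:s, 10:q1, 12:q2, 16:dot, 19:dot, 20:dot, 21:dot, 22:dot edges: (4,10,i); (4,12,i); (10,8,o); (12,6,o); (16,4,hold); (19,4,hold); (20,0,hold); (21,0,hold); (22,8,hold)
step 2: rule r1; match: 0->10, 1->4, 2->8, 3->16; deleted nodes 16; deleted edges (16,4,hold); added nodes 23; added edges (23,8,hold); result: nodes: 0:s, 3:s, 4:s, 6:s, 8:s, 10:q1, 12:q2, 19:dot, 20:dot, 21:dot, 22:dot, 23:dot edges: (4,10,i); (4,12,i); (10,8,o); (12,6,o); (19,4,hold); (20,0,hold); (21,0,hold); (22,8,hold); (23,8,hold)
final:
nodes: 0:s, 3:s, 4:s, 6:s, 8:s, 10:q1, 12:q2, 19:dot, 20:dot, 21:dot, 22:dot, 23:dot
edges: (4,10,i); (4,12,i); (10,8,o); (12,6,o); (19,4,hold); (20,0,hold); (21,0,hold); (22,8,hold); (23,8,hold)


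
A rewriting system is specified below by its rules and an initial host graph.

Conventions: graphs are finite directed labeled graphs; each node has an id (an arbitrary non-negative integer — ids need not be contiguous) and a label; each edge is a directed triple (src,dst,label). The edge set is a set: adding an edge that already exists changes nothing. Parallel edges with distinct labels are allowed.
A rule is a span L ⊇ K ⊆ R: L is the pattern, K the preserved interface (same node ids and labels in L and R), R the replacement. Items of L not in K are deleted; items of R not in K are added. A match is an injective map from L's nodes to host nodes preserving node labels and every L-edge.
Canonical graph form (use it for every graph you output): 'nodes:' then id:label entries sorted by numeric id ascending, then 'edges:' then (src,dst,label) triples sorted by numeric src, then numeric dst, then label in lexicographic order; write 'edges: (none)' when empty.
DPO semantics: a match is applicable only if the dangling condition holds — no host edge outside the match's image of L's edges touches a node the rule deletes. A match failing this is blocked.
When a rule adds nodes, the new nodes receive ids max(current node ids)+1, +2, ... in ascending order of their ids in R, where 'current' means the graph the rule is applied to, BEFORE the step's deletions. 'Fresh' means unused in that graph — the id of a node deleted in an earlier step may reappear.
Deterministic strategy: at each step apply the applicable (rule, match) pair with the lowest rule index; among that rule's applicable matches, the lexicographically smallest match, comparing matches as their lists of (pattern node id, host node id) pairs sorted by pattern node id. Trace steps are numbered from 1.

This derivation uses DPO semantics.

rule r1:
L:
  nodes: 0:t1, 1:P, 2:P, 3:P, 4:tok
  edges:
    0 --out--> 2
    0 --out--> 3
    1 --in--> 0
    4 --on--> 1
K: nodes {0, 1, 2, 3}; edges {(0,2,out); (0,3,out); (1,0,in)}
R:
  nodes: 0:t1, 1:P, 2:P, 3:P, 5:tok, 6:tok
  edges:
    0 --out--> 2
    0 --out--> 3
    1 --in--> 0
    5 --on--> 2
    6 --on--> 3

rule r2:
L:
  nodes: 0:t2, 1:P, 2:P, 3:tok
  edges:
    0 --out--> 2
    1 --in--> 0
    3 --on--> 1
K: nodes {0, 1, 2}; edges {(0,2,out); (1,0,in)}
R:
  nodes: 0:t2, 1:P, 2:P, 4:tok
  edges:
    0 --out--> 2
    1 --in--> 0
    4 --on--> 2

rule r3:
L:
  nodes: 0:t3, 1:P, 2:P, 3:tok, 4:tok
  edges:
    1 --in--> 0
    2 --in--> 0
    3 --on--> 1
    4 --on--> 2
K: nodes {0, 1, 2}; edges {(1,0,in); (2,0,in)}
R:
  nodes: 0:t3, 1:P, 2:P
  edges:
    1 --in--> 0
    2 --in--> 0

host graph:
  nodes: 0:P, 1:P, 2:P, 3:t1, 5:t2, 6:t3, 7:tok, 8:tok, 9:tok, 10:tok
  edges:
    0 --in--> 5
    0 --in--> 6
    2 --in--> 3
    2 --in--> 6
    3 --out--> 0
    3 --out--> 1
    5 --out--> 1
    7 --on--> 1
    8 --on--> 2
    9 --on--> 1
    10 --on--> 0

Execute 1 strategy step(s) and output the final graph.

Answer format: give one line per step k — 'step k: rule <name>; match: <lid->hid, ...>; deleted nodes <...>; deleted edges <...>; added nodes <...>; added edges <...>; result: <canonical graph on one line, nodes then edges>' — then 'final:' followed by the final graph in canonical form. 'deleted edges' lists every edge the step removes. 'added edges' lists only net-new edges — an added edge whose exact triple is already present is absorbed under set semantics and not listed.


step 1: rule r1; match: 0->3, 1->2, 2->0, 3->1, 4->8; deleted nodes 8; deleted edges (8,2,on); added nodes 11, 12; added edges (11,0,on); (12,1,on); result: nodes: 0:P, 1:P, 2:P, 3:t1, 5:t2, 6:t3, 7:tok, 9:tok, 10:tok, 11:tok, 12:tok edges: (0,5,in); (0,6,in); (2,3,in); (2,6,in); (3,0,out); (3,1,out); (5,1,out); (7,1,on); (9,1,on); (10,0,on); (11,0,on); (12,1,on)
final:
nodes: 0:P, 1:P, 2:P, 3:t1, 5:t2, 6:t3, 7:tok, 9:tok, 10:tok, 11:tok, 12:tok
edges: (0,5,in); (0,6,in); (2,3,in); (2,6,in); (3,0,out); (3,1,out); (5,1,out); (7,1,on); (9,1,on); (10,0,on); (11,0,on); (12,1,on)


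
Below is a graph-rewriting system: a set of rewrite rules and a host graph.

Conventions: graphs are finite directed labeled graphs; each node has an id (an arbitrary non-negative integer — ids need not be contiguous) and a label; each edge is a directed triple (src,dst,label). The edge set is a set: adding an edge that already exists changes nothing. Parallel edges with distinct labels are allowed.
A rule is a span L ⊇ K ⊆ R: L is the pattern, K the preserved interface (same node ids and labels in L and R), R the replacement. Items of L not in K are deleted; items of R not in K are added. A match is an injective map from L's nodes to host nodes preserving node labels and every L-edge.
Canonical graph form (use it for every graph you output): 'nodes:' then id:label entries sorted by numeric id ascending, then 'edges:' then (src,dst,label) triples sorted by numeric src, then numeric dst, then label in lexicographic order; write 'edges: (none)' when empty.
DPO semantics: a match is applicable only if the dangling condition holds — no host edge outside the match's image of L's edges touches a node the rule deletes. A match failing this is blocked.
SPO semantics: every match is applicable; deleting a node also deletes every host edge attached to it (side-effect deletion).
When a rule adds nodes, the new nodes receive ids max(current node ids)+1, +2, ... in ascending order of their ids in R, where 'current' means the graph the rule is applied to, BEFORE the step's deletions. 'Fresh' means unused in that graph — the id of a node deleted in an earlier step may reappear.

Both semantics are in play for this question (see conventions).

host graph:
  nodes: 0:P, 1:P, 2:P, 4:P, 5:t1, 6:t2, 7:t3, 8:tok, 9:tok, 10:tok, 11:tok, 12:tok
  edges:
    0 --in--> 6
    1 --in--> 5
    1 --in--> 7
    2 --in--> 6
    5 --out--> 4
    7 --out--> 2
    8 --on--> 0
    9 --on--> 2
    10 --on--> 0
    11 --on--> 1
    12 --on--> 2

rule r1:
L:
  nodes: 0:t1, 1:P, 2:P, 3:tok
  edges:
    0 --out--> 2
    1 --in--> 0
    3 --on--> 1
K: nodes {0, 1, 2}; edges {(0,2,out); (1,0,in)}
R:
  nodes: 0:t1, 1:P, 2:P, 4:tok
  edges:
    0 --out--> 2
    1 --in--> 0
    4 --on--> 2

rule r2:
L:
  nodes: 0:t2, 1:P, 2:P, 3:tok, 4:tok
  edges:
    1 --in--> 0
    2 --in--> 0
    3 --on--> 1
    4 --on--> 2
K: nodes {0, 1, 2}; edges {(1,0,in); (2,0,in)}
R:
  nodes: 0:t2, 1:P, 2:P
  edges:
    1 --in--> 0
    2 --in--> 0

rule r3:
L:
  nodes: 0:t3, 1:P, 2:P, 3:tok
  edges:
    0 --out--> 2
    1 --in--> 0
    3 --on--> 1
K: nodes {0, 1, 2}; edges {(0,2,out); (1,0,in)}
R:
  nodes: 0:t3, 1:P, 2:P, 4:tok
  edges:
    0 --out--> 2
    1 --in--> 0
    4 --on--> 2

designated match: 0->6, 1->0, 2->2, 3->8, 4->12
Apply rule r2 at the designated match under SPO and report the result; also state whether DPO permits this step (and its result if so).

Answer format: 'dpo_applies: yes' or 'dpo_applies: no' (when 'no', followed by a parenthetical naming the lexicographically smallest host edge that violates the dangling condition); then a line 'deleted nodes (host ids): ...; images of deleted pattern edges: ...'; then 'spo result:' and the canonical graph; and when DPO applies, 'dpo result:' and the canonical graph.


dpo_applies: yes
deleted nodes (host ids): 8, 12; images of deleted pattern edges: (8,0,on); (12,2,on)
spo result:
nodes: 0:P, 1:P, 2:P, 4:P, 5:t1, 6:t2, 7:t3, 9:tok, 10:tok, 11:tok
edges: (0,6,in); (1,5,in); (1,7,in); (2,6,in); (5,4,out); (7,2,out); (9,2,on); (10,0,on); (11,1,on)
dpo result:
nodes: 0:P, 1:P, 2:P, 4:P, 5:t1, 6:t2, 7:t3, 9:tok, 10:tok, 11:tok
edges: (0,6,in); (1,5,in); (1,7,in); (2,6,in); (5,4,out); (7,2,out); (9,2,on); (10,0,on); (11,1,on)


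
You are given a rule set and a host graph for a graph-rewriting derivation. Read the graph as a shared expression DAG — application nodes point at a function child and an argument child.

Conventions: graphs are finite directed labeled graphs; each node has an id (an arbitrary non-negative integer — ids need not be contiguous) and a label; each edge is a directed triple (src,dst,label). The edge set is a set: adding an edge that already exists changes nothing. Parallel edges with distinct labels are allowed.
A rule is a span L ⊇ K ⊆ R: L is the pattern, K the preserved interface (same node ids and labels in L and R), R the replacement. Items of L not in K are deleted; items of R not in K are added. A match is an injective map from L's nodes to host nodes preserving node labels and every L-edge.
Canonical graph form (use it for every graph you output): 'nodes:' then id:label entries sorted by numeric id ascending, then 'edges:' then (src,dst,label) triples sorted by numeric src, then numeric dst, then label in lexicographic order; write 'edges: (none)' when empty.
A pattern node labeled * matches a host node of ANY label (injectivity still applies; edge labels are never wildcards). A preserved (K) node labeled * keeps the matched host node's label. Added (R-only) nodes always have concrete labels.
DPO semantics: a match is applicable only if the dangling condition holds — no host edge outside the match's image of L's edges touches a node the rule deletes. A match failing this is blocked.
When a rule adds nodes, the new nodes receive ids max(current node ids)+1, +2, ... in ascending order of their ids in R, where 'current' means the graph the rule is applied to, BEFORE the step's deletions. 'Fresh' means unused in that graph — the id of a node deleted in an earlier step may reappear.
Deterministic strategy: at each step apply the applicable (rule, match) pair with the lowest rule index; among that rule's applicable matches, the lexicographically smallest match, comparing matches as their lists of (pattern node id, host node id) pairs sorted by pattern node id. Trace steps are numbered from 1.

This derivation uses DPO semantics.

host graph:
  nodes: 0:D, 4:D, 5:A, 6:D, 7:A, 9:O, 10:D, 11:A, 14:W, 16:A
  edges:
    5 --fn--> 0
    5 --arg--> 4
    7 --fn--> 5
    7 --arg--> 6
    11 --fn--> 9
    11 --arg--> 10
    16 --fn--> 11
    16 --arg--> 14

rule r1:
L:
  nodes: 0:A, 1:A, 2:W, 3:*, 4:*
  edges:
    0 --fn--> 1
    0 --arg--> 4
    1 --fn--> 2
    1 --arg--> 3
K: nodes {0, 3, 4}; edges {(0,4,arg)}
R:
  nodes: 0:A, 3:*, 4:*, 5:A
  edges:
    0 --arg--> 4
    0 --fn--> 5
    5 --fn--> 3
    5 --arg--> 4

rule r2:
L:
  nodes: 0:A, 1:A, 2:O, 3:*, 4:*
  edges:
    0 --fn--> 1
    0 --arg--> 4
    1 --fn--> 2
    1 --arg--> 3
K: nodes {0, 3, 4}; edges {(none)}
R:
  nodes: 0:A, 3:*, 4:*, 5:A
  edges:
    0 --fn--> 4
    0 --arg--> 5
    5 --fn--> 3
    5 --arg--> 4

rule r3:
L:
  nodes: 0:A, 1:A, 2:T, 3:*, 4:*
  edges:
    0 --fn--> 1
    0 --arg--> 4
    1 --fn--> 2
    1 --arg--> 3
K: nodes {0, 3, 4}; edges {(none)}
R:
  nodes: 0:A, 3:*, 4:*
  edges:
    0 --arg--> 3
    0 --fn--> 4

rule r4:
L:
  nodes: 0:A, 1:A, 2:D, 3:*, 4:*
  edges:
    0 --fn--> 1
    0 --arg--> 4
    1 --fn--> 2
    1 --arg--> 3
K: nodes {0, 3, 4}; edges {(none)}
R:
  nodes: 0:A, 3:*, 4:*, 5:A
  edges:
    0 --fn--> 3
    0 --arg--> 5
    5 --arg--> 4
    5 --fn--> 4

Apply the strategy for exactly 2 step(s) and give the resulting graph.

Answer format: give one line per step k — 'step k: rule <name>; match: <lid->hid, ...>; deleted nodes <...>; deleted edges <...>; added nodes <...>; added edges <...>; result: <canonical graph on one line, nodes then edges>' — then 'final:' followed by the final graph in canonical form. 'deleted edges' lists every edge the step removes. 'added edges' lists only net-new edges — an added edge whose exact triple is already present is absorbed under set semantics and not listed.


step 1: rule r2; match: 0->16, 1->11, 2->9, 3->10, 4->14; deleted nodes 9, 11; deleted edges (11,9,fn); (11,10,arg); (16,11,fn); (16,14,arg); added nodes 17; added edges (16,14,fn); (16,17,arg); (17,10,fn); (17,14,arg); result: nodes: 0:D, 4:D, 5:A, 6:D, 7:A, 10:D, 14:W, 16:A, 17:A edges: (5,0,fn); (5,4,arg); (7,5,fn); (7,6,arg); (16,14,fn); (16,17,arg); (17,10,fn); (17,14,arg)
step 2: rule r4; match: 0->7, 1->5, 2->0, 3->4, 4->6; deleted nodes 0, 5; deleted edges (5,0,fn); (5,4,arg); (7,5,fn); (7,6,arg); added nodes 18; added edges (7,4,fn); (7,18,arg); (18,6,arg); (18,6,fn); result: nodes: 4:D, 6:D, 7:A, 10:D, 14:W, 16:A, 17:A, 18:A edges: (7,4,fn); (7,18,arg); (16,14,fn); (16,17,arg); (17,10,fn); (17,14,arg); (18,6,arg); (18,6,fn)
final:
nodes: 4:D, 6:D, 7:A, 10:D, 14:W, 16:A, 17:A, 18:A
edges: (7,4,fn); (7,18,arg); (16,14,fn); (16,17,arg); (17,10,fn); (17,14,arg); (18,6,arg); (18,6,fn)


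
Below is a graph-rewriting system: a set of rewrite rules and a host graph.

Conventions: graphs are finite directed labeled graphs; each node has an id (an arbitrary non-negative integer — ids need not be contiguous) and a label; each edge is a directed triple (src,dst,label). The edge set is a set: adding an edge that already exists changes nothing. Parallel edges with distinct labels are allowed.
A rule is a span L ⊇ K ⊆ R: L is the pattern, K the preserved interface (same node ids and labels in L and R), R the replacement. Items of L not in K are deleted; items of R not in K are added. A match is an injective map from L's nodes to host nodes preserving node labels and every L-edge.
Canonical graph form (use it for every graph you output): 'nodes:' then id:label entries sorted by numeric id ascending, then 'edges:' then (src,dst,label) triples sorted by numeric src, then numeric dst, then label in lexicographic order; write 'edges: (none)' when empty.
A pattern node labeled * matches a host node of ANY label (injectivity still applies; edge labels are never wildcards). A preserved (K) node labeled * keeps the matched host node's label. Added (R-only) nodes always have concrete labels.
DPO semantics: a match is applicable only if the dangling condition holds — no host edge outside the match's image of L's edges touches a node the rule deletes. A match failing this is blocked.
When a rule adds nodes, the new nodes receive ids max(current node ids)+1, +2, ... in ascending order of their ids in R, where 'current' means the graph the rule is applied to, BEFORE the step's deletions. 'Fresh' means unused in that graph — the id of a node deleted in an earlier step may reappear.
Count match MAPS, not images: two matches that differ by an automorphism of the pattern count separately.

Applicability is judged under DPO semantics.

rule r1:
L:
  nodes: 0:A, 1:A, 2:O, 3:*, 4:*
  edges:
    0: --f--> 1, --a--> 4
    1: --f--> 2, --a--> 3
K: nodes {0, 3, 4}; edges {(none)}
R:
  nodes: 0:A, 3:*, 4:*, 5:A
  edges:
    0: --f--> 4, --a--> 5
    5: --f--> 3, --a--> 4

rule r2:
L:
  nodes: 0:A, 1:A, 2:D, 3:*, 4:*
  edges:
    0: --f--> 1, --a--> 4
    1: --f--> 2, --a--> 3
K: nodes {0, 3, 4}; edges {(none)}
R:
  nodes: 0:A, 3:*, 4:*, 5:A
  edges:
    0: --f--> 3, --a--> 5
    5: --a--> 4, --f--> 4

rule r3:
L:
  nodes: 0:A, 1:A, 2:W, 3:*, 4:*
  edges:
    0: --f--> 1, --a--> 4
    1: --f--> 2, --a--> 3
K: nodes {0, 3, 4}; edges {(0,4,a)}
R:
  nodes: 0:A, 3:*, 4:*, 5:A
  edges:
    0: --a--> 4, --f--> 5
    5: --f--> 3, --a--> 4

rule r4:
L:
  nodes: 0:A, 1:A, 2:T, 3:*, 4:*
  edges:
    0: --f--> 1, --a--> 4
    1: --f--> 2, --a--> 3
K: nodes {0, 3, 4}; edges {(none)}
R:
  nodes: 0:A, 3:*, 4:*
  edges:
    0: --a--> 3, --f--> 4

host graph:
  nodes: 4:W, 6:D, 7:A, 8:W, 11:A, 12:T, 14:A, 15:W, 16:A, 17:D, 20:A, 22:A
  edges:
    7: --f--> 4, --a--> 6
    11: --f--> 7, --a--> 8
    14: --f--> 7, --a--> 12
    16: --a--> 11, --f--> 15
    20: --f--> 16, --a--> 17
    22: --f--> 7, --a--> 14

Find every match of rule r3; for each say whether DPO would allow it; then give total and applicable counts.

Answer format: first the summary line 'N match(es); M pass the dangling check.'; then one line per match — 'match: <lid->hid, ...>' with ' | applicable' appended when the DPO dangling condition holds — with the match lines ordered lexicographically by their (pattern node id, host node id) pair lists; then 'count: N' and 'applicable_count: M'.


4 match(es); 1 pass the dangling check.
match: 0->11, 1->7, 2->4, 3->6, 4->8
match: 0->14, 1->7, 2->4, 3->6, 4->12
match: 0->20, 1->16, 2->15, 3->11, 4->17 | applicable
match: 0->22, 1->7, 2->4, 3->6, 4->14
count: 4
applicable_count: 1


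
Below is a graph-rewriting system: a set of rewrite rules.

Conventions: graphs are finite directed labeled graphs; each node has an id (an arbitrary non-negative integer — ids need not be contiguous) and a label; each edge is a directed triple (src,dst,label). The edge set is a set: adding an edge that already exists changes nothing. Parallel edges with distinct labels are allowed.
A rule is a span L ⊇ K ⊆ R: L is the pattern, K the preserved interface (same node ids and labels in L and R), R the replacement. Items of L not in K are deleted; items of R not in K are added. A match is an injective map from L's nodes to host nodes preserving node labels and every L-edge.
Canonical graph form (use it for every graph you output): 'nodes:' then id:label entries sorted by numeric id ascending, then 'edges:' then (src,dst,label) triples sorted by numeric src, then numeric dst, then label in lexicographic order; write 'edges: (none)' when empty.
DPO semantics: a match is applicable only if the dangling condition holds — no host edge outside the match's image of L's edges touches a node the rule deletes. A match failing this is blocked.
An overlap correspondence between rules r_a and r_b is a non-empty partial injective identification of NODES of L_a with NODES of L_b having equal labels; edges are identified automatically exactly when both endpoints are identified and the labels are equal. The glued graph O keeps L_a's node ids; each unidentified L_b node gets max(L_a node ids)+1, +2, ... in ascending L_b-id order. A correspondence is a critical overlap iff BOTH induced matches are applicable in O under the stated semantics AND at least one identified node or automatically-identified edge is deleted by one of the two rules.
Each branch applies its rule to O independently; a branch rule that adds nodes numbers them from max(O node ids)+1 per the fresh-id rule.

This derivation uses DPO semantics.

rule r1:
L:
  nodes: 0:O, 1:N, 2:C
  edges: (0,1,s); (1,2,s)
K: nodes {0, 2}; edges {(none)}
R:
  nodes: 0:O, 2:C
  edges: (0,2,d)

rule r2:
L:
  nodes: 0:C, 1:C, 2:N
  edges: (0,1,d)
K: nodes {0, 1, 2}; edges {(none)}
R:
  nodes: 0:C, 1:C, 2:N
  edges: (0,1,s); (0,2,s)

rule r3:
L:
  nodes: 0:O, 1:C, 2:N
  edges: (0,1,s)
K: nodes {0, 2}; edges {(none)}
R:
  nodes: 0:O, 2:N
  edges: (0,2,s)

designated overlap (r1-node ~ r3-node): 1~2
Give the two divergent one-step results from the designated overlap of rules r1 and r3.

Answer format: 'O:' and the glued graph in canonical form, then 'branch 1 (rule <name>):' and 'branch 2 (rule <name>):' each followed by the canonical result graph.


O:
nodes: 0:O, 1:N, 2:C, 3:O, 4:C
edges: (0,1,s); (1,2,s); (3,4,s)
branch 1 (rule r1):
nodes: 0:O, 2:C, 3:O, 4:C
edges: (0,2,d); (3,4,s)
branch 2 (rule r3):
nodes: 0:O, 1:N, 2:C, 3:O
edges: (0,1,s); (1,2,s); (3,1,s)


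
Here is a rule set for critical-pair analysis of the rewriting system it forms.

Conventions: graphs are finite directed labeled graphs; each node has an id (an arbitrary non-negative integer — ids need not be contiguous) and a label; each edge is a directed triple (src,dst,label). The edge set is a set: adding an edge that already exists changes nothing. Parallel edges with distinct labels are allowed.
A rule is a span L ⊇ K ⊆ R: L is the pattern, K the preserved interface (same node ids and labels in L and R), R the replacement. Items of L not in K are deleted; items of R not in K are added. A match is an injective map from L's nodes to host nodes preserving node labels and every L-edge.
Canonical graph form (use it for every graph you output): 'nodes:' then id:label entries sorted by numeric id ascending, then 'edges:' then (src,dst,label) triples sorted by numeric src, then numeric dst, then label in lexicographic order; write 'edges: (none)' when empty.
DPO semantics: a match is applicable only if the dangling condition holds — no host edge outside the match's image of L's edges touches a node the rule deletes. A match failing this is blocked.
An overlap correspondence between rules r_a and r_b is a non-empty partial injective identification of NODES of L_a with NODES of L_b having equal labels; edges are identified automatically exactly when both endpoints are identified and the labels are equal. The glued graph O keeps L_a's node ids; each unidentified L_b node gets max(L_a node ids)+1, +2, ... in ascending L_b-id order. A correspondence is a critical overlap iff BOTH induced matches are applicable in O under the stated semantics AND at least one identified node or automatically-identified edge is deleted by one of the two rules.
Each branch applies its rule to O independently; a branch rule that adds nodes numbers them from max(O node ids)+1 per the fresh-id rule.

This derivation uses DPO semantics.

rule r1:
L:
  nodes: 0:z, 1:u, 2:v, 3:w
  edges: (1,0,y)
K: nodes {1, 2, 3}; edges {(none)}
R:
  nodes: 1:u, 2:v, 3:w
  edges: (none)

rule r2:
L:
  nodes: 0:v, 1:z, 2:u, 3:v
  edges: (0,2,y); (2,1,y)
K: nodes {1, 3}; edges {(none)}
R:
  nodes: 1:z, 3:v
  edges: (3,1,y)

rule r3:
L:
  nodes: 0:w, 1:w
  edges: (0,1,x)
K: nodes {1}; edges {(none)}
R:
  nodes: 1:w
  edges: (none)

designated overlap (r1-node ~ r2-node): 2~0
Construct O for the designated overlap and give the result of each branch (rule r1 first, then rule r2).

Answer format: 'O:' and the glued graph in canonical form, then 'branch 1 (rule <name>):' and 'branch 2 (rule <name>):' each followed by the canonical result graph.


O:
nodes: 0:z, 1:u, 2:v, 3:w, 4:z, 5:u, 6:v
edges: (1,0,y); (2,5,y); (5,4,y)
branch 1 (rule r1):
nodes: 1:u, 2:v, 3:w, 4:z, 5:u, 6:v
edges: (2,5,y); (5,4,y)
branch 2 (rule r2):
nodes: 0:z, 1:u, 3:w, 4:z, 6:v
edges: (1,0,y); (6,4,y)


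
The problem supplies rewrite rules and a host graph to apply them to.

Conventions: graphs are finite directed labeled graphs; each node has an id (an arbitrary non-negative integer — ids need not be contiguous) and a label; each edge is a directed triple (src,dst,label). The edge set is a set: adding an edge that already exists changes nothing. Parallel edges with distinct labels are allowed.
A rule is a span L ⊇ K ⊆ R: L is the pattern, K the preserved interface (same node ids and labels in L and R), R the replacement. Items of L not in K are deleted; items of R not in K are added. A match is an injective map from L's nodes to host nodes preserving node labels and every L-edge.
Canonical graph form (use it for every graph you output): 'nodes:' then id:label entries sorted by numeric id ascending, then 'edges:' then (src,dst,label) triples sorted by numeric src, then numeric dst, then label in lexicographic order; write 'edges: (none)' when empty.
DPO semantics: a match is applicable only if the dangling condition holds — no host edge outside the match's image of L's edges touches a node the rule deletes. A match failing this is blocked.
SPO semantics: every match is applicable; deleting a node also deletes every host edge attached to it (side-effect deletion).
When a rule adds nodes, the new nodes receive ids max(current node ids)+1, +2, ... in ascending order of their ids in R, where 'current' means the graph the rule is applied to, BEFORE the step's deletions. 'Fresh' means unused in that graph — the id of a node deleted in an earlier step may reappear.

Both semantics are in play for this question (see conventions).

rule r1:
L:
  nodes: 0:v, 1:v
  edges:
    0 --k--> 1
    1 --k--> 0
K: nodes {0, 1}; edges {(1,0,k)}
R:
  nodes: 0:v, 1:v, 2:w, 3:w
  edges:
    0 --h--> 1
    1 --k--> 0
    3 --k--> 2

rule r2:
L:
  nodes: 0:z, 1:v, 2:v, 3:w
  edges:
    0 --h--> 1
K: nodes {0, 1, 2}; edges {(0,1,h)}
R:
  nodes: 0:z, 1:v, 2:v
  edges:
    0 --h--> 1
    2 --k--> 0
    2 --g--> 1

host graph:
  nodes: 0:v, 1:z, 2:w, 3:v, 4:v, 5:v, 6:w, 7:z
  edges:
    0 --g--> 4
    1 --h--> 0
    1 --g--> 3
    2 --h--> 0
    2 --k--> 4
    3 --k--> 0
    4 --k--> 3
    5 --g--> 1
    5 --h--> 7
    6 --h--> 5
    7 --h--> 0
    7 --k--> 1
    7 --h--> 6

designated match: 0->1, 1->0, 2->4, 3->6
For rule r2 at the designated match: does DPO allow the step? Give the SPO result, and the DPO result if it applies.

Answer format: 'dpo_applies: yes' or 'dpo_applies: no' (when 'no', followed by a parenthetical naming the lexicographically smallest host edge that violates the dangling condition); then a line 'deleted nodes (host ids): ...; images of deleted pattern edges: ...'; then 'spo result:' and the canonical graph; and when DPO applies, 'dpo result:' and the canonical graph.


dpo_applies: no
(the rule deletes node 6, which keeps host edge (6,5,h) outside the match image — the dangling condition fails, DPO blocks; SPO proceeds and side-deletes such edges)
deleted nodes (host ids): 6; images of deleted pattern edges: (none)
spo result:
nodes: 0:v, 1:z, 2:w, 3:v, 4:v, 5:v, 7:z
edges: (0,4,g); (1,0,h); (1,3,g); (2,0,h); (2,4,k); (3,0,k); (4,0,g); (4,1,k); (4,3,k); (5,1,g); (5,7,h); (7,0,h); (7,1,k)


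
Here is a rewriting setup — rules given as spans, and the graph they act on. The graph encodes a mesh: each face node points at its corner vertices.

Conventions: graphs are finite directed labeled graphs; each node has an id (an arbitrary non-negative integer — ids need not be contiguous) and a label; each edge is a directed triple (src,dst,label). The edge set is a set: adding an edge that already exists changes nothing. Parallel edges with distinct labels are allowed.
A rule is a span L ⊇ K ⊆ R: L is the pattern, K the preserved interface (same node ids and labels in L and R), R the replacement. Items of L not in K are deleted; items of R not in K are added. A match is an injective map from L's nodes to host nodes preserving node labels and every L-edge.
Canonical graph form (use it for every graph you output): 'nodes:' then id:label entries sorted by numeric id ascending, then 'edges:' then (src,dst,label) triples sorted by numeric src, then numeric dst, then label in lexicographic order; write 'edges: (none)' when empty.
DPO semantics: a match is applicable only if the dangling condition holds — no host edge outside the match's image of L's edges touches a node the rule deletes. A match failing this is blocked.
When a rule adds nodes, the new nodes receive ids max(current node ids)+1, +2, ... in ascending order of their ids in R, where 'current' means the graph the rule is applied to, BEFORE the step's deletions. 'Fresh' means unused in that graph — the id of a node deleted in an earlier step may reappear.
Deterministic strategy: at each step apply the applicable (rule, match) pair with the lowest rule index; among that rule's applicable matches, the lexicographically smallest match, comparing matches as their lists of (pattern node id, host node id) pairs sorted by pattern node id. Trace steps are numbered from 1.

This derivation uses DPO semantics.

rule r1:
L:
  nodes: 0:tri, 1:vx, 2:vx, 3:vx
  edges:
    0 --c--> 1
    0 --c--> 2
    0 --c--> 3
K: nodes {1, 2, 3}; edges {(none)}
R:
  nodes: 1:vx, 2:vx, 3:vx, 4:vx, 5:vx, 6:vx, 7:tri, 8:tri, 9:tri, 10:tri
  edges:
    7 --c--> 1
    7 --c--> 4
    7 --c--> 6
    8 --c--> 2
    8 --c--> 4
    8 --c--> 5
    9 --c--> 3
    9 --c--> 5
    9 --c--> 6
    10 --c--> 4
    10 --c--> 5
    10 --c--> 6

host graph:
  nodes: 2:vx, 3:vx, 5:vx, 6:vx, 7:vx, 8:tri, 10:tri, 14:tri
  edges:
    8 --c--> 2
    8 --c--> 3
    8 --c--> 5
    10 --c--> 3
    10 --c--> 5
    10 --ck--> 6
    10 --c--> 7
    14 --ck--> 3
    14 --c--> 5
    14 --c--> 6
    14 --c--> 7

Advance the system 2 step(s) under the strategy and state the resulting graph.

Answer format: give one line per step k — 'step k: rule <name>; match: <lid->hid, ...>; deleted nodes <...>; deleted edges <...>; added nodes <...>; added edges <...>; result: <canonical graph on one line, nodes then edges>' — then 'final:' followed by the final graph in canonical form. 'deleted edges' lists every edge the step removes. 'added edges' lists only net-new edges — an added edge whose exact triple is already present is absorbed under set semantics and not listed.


step 1: rule r1; match: 0->8, 1->2, 2->3, 3->5; deleted nodes 8; deleted edges (8,2,c); (8,3,c); (8,5,c); added nodes 15, 16, 17, 18, 19, 20, 21; added edges (18,2,c); (18,15,c); (18,17,c); (19,3,c); (19,15,c); (19,16,c); (20,5,c); (20,16,c); (20,17,c); (21,15,c); (21,16,c); (21,17,c); result: nodes: 2:vx, 3:vx, 5:vx, 6:vx, 7:vx, 10:tri, 14:tri, 15:vx, 16:vx, 17:vx, 18:tri, 19:tri, 20:tri, 21:tri edges: (10,3,c); (10,5,c); (10,6,ck); (10,7,c); (14,3,ck); (14,5,c); (14,6,c); (14,7,c); (18,2,c); (18,15,c); (18,17,c); (19,3,c); (19,15,c); (19,16,c); (20,5,c); (20,16,c); (20,17,c); (21,15,c); (21,16,c); (21,17,c)
step 2: rule r1; match: 0->18, 1->2, 2->15, 3->17; deleted nodes 18; deleted edges (18,2,c); (18,15,c); (18,17,c); added nodes 22, 23, 24, 25, 26, 27, 28; added edges (25,2,c); (25,22,c); (25,24,c); (26,15,c); (26,22,c); (26,23,c); (27,17,c); (27,23,c); (27,24,c); (28,22,c); (28,23,c); (28,24,c); result: nodes: 2:vx, 3:vx, 5:vx, 6:vx, 7:vx, 10:tri, 14:tri, 15:vx, 16:vx, 17:vx, 19:tri, 20:tri, 21:tri, 22:vx, 23:vx, 24:vx, 25:tri, 26:tri, 27:tri, 28:tri edges: (10,3,c); (10,5,c); (10,6,ck); (10,7,c); (14,3,ck); (14,5,c); (14,6,c); (14,7,c); (19,3,c); (19,15,c); (19,16,c); (20,5,c); (20,16,c); (20,17,c); (21,15,c); (21,16,c); (21,17,c); (25,2,c); (25,22,c); (25,24,c); (26,15,c); (26,22,c); (26,23,c); (27,17,c); (27,23,c); (27,24,c); (28,22,c); (28,23,c); (28,24,c)
final:
nodes: 2:vx, 3:vx, 5:vx, 6:vx, 7:vx, 10:tri, 14:tri, 15:vx, 16:vx, 17:vx, 19:tri, 20:tri, 21:tri, 22:vx, 23:vx, 24:vx, 25:tri, 26:tri, 27:tri, 28:tri
edges: (10,3,c); (10,5,c); (10,6,ck); (10,7,c); (14,3,ck); (14,5,c); (14,6,c); (14,7,c); (19,3,c); (19,15,c); (19,16,c); (20,5,c); (20,16,c); (20,17,c); (21,15,c); (21,16,c); (21,17,c); (25,2,c); (25,22,c); (25,24,c); (26,15,c); (26,22,c); (26,23,c); (27,17,c); (27,23,c); (27,24,c); (28,22,c); (28,23,c); (28,24,c)


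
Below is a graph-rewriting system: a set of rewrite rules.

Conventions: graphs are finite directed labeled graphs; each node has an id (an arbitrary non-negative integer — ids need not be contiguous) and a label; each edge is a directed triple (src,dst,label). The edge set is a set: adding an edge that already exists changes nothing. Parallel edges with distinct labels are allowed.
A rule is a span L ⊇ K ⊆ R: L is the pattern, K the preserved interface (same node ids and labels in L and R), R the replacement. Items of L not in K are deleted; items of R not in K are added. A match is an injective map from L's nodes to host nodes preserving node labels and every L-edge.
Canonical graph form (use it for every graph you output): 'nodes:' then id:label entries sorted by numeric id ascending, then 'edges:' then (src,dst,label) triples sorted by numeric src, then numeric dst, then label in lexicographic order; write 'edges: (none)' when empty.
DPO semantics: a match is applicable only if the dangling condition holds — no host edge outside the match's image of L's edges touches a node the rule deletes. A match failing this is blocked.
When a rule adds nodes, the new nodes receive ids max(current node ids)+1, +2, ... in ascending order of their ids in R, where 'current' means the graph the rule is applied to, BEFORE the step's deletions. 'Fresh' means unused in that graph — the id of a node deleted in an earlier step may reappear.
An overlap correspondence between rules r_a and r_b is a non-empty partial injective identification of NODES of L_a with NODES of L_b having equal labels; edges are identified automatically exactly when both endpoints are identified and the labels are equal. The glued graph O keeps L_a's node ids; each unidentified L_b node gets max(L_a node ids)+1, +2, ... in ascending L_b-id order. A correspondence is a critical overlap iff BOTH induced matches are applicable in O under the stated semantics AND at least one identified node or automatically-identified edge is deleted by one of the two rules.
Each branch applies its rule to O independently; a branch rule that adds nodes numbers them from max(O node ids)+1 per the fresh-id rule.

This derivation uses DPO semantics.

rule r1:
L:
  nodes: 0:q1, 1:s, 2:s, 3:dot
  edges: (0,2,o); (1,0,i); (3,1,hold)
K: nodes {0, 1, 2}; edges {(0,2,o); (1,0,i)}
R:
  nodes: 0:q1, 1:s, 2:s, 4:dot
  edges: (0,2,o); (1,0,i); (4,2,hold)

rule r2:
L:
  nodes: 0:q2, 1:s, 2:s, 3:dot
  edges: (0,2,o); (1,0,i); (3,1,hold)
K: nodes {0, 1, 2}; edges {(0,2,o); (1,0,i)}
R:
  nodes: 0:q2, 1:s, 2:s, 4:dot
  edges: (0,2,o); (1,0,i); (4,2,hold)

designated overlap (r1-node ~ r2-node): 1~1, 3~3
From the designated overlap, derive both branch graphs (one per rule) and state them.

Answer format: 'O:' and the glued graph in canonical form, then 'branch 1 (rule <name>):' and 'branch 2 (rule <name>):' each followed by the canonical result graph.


O:
nodes: 0:q1, 1:s, 2:s, 3:dot, 4:q2, 5:s
edges: (0,2,o); (1,0,i); (1,4,i); (3,1,hold); (4,5,o)
branch 1 (rule r1):
nodes: 0:q1, 1:s, 2:s, 4:q2, 5:s, 6:dot
edges: (0,2,o); (1,0,i); (1,4,i); (4,5,o); (6,2,hold)
branch 2 (rule r2):
nodes: 0:q1, 1:s, 2:s, 4:q2, 5:s, 6:dot
edges: (0,2,o); (1,0,i); (1,4,i); (4,5,o); (6,5,hold)


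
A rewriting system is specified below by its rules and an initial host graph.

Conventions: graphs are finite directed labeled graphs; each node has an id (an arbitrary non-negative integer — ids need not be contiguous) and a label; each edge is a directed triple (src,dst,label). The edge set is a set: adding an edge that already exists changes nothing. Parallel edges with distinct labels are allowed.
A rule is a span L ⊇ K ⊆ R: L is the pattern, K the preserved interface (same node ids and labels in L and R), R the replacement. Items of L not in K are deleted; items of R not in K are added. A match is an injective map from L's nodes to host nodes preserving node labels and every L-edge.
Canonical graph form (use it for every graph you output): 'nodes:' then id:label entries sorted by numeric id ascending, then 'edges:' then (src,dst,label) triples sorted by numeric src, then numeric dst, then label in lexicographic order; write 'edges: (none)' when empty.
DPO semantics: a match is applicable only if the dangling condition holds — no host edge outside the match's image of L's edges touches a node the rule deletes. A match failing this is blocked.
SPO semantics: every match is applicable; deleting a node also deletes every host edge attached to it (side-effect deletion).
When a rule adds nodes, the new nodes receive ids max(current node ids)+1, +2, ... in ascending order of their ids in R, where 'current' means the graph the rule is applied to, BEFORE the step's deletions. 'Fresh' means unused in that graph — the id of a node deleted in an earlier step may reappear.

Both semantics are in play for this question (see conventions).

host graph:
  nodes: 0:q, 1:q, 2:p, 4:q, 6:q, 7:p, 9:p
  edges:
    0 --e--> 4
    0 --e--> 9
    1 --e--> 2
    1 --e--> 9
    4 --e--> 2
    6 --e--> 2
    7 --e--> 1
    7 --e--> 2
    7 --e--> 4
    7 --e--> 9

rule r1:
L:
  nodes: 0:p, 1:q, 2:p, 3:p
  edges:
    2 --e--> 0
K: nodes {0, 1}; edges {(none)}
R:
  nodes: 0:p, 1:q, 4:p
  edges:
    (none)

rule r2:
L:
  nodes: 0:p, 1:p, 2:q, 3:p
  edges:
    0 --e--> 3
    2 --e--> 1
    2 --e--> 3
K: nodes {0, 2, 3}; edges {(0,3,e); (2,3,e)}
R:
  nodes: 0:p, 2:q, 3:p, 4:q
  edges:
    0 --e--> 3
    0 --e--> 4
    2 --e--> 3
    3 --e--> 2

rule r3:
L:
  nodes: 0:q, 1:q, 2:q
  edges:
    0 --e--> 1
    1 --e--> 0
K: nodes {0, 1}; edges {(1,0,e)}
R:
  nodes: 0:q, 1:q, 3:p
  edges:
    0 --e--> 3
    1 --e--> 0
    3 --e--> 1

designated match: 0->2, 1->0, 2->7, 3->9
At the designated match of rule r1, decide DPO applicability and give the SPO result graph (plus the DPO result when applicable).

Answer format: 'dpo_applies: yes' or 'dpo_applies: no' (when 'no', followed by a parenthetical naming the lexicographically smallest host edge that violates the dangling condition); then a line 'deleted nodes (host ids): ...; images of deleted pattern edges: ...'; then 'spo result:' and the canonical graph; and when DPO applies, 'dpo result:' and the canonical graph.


dpo_applies: no
(the rule deletes node 9, which keeps host edge (0,9,e) outside the match image — the dangling condition fails, DPO blocks; SPO proceeds and side-deletes such edges)
deleted nodes (host ids): 7, 9; images of deleted pattern edges: (7,2,e)
spo result:
nodes: 0:q, 1:q, 2:p, 4:q, 6:q, 10:p
edges: (0,4,e); (1,2,e); (4,2,e); (6,2,e)
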